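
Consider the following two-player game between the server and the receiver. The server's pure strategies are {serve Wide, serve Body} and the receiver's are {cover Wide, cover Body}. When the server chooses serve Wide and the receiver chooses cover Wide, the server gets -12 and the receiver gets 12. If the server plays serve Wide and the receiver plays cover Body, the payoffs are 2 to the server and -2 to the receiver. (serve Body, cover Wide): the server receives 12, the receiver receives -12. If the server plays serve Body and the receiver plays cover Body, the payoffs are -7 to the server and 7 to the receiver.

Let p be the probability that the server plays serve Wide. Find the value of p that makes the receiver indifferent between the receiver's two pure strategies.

In a mixed equilibrium the receiver is indifferent between cover Wide and cover Body; this condition fixes p.
  the receiver's payoff to cover Wide: p·12 + (1−p)·(-12) = 24p - 12
  the receiver's payoff to cover Body: p·(-2) + (1−p)·7 = -9p + 7
  24p - 12 = -9p + 7  ⇒  33p = 19  ⇒  p = 19/33.

p = 19/33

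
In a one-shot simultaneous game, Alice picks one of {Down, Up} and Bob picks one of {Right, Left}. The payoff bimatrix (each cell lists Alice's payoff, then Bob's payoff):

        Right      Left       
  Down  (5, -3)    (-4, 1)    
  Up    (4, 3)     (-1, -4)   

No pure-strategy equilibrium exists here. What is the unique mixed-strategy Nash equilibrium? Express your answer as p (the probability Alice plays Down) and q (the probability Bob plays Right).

For Bob to be willing to mix, Bob must be indifferent between Right and Left, which pins down Alice's mix.
  Bob's expected payoff from Right: p·(-3) + (1−p)·3 = -6p + 3
  Bob's expected payoff from Left: p·1 + (1−p)·(-4) = 5p - 4
  -6p + 3 = 5p - 4  ⇒  -11p = -7  ⇒  p = 7/11.
Bob's mix must leave Alice indifferent between Down and Up.
  Alice's payoff to Down: q·5 + (1−q)·(-4) = 9q - 4
  Alice's payoff to Up: q·4 + (1−q)·(-1) = 5q - 1
  9q - 4 = 5q - 1  ⇒  4q = 3  ⇒  q = 3/4.

p = 7/11, q = 3/4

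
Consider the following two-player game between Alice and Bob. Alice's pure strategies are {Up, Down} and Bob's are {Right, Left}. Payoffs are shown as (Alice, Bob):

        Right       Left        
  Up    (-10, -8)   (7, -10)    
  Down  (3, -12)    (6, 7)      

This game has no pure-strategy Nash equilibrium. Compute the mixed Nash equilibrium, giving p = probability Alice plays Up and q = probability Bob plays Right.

p = 19/21, q = 1/14

In a mixed equilibrium Bob is indifferent between Right and Left; this condition fixes p.
  Bob's payoff to Right: p·(-8) + (1−p)·(-12) = 4p - 12
  Bob's payoff to Left: p·(-10) + (1−p)·7 = -17p + 7
  4p - 12 = -17p + 7  ⇒  21p = 19  ⇒  p = 19/21.
For Alice to be willing to mix, Alice must be indifferent between Up and Down, which pins down Bob's mix.
  Alice's expected payoff from Up: q·(-10) + (1−q)·7 = -17q + 7
  Alice's expected payoff from Down: q·3 + (1−q)·6 = -3q + 6
  -17q + 7 = -3q + 6  ⇒  -14q = -1  ⇒  q = 1/14.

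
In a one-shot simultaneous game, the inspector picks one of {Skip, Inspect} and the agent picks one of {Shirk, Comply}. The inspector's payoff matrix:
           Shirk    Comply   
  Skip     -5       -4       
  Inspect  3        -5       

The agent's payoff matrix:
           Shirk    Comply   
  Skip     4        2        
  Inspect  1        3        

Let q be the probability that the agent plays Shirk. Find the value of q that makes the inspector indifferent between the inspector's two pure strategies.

In a mixed equilibrium the inspector is indifferent between Skip and Inspect; this condition fixes q.
  the inspector's payoff to Skip: q·(-5) + (1−q)·(-4) = -q - 4
  the inspector's payoff to Inspect: q·3 + (1−q)·(-5) = 8q - 5
  -q - 4 = 8q - 5  ⇒  -9q = -1  ⇒  q = 1/9.

q = 1/9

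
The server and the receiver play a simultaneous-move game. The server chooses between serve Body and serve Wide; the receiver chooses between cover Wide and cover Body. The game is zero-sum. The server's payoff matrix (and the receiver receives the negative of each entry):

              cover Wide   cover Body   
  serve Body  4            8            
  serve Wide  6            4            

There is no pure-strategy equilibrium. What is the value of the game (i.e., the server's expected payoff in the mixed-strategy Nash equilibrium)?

The server's indifference between serve Body and serve Wide determines the receiver's mixing probability q:
  the server's expected payoff from serve Body: q·4 + (1−q)·8 = -4q + 8
  the server's expected payoff from serve Wide: q·6 + (1−q)·4 = 2q + 4
  -4q + 8 = 2q + 4  ⇒  -6q = -4  ⇒  q = 2/3.
The value is the server's expected payoff against this mix (using serve Body): (2/3)·4 + (1/3)·8 = 16/3.

v = 16/3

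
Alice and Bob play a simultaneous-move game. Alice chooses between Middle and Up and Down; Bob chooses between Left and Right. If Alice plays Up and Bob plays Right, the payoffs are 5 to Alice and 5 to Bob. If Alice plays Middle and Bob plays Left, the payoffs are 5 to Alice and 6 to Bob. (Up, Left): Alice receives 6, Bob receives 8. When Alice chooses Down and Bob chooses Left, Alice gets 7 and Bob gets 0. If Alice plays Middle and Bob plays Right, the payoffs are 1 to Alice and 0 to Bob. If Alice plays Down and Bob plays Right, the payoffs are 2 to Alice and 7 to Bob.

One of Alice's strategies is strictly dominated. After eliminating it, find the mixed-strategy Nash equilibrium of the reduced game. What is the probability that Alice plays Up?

Alice's strategy Middle is strictly dominated by Down: 7 > 5 and 2 > 1. Eliminate Middle.
In a mixed equilibrium Bob is indifferent between Left and Right; this condition fixes p.
  Bob's expected payoff from Left: p·8 + (1−p)·0 = 8p
  Bob's expected payoff from Right: p·5 + (1−p)·7 = -2p + 7
  8p = -2p + 7  ⇒  10p = 7  ⇒  p = 7/10.

p = 7/10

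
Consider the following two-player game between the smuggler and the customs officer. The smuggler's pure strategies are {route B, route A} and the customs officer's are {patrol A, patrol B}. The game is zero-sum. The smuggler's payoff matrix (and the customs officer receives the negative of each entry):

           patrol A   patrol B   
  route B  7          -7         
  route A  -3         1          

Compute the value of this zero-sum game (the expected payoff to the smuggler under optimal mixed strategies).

In a mixed equilibrium the smuggler is indifferent between route B and route A; this condition fixes q.
  the smuggler's payoff to route B: q·7 + (1−q)·(-7) = 14q - 7
  the smuggler's payoff to route A: q·(-3) + (1−q)·1 = -4q + 1
  14q - 7 = -4q + 1  ⇒  18q = 8  ⇒  q = 4/9.
The value is the smuggler's expected payoff against this mix (using route B): (4/9)·7 + (5/9)·(-7) = -7/9.

v = -7/9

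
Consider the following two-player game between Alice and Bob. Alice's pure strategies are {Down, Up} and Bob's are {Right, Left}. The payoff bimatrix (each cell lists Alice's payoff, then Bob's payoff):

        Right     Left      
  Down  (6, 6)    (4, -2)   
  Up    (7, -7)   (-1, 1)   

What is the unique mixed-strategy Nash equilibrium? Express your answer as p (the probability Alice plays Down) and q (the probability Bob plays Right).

In a mixed equilibrium Bob is indifferent between Right and Left; this condition fixes p.
  Bob's payoff to Right: p·6 + (1−p)·(-7) = 13p - 7
  Bob's payoff to Left: p·(-2) + (1−p)·1 = -3p + 1
  13p - 7 = -3p + 1  ⇒  16p = 8  ⇒  p = 1/2.
In a mixed equilibrium Alice is indifferent between Down and Up; this condition fixes q.
  Alice's payoff from Down: q·6 + (1−q)·4 = 2q + 4
  Alice's payoff from Up: q·7 + (1−q)·(-1) = 8q - 1
  2q + 4 = 8q - 1  ⇒  -6q = -5  ⇒  q = 5/6.

p = 1/2, q = 5/6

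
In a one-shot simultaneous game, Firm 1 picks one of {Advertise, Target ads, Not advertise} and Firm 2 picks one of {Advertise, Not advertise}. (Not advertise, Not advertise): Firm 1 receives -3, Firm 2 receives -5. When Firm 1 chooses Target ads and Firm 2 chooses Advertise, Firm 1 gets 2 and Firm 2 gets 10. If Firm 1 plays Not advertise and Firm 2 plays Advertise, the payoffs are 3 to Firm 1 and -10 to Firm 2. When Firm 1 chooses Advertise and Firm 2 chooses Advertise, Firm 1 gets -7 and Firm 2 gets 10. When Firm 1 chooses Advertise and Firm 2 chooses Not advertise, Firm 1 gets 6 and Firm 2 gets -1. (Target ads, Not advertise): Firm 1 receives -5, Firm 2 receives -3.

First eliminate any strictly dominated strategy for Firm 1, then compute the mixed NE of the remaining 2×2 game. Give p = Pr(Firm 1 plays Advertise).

Firm 1's strategy Target ads is strictly dominated by Not advertise: 3 > 2 and -3 > -5. Eliminate Target ads.
Firm 2's indifference between Advertise and Not advertise determines Firm 1's mixing probability p:
  Firm 2's expected payoff from Advertise: p·10 + (1−p)·(-10) = 20p - 10
  Firm 2's expected payoff from Not advertise: p·(-1) + (1−p)·(-5) = 4p - 5
  20p - 10 = 4p - 5  ⇒  16p = 5  ⇒  p = 5/16.

p = 5/16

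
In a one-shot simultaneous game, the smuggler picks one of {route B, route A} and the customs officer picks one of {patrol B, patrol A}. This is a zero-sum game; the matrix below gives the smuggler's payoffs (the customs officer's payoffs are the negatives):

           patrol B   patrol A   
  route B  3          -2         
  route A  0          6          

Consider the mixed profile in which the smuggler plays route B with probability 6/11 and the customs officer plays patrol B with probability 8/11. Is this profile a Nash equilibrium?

Check the customs officer's indifference given the smuggler's mix p = 6/11:
  payoff from patrol B = -18/11; payoff from patrol A = -18/11 — equal.
Check the smuggler's indifference given the customs officer's mix q = 8/11:
  payoff from route B = 18/11; payoff from route A = 18/11 — equal.
Both players are indifferent, so neither can profitably deviate.

Yes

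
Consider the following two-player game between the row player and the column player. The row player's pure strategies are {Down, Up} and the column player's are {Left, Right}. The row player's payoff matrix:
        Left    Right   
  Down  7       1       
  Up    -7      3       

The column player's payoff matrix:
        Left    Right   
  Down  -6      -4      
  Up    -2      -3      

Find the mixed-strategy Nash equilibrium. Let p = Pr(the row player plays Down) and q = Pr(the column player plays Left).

p = 1/3, q = 1/8

In a mixed equilibrium the column player is indifferent between Left and Right; this condition fixes p.
  the column player's payoff from Left: p·(-6) + (1−p)·(-2) = -4p - 2
  the column player's payoff from Right: p·(-4) + (1−p)·(-3) = -p - 3
  -4p - 2 = -p - 3  ⇒  -3p = -1  ⇒  p = 1/3.
The column player's mix must leave the row player indifferent between Down and Up.
  the row player's payoff to Down: q·7 + (1−q)·1 = 6q + 1
  the row player's payoff to Up: q·(-7) + (1−q)·3 = -10q + 3
  6q + 1 = -10q + 3  ⇒  16q = 2  ⇒  q = 1/8.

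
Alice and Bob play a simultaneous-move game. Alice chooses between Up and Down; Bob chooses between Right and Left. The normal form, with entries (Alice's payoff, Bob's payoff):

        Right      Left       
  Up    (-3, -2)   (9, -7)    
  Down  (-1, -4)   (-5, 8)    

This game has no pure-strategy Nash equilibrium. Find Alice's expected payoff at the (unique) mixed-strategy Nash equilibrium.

For Alice to be willing to mix, Alice must be indifferent between Up and Down, which pins down Bob's mix.
  Alice's payoff to Up: q·(-3) + (1−q)·9 = -12q + 9
  Alice's payoff to Down: q·(-1) + (1−q)·(-5) = 4q - 5
  -12q + 9 = 4q - 5  ⇒  -16q = -14  ⇒  q = 7/8.
At equilibrium Alice is indifferent across rows, so Alice's payoff equals the payoff from Up: (7/8)·(-3) + (1/8)·9 = -3/2.

-3/2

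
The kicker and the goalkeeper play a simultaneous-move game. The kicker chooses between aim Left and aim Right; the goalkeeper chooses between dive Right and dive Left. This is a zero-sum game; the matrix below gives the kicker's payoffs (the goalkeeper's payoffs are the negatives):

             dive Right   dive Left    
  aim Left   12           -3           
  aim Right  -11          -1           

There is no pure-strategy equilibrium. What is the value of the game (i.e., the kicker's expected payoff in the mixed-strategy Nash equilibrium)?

v = -9/5

In a mixed equilibrium the kicker is indifferent between aim Left and aim Right; this condition fixes q.
  the kicker's payoff from aim Left: q·12 + (1−q)·(-3) = 15q - 3
  the kicker's payoff from aim Right: q·(-11) + (1−q)·(-1) = -10q - 1
  15q - 3 = -10q - 1  ⇒  25q = 2  ⇒  q = 2/25.
The value is the kicker's expected payoff against this mix (using aim Left): (2/25)·12 + (23/25)·(-3) = -9/5.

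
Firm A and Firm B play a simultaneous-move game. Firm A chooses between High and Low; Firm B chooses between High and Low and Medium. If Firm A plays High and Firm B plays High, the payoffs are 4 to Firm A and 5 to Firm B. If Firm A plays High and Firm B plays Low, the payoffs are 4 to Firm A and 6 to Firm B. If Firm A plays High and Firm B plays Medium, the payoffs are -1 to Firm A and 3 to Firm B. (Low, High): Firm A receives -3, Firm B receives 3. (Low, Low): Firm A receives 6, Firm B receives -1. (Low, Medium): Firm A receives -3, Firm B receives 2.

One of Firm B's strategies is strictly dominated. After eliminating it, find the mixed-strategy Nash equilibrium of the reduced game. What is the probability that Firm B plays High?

q = 2/9

Firm B's strategy Medium is strictly dominated by High: 5 > 3 and 3 > 2. Eliminate Medium.
In a mixed equilibrium Firm A is indifferent between High and Low; this condition fixes q.
  Firm A's expected payoff from High: q·4 + (1−q)·4 = 4
  Firm A's expected payoff from Low: q·(-3) + (1−q)·6 = -9q + 6
  4 = -9q + 6  ⇒  9q = 2  ⇒  q = 2/9.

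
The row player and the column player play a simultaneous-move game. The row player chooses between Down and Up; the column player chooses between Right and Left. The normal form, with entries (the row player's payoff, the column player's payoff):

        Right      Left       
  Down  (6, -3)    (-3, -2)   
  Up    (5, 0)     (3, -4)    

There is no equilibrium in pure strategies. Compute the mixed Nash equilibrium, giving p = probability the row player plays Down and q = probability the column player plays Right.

p = 4/5, q = 6/7

Set the column player's expected payoff from Right equal to that from Left:
  the column player's payoff to Right: p·(-3) + (1−p)·0 = -3p
  the column player's payoff to Left: p·(-2) + (1−p)·(-4) = 2p - 4
  -3p = 2p - 4  ⇒  -5p = -4  ⇒  p = 4/5.
In a mixed equilibrium the row player is indifferent between Down and Up; this condition fixes q.
  the row player's payoff to Down: q·6 + (1−q)·(-3) = 9q - 3
  the row player's payoff to Up: q·5 + (1−q)·3 = 2q + 3
  9q - 3 = 2q + 3  ⇒  7q = 6  ⇒  q = 6/7.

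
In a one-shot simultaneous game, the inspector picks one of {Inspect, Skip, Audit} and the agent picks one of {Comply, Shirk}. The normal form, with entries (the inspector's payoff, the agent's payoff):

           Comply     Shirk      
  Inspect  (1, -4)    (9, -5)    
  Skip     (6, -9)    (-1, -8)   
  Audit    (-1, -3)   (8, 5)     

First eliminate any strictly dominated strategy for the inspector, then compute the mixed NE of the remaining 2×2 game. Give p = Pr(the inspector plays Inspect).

The inspector's strategy Audit is strictly dominated by Inspect: 1 > -1 and 9 > 8. Eliminate Audit.
The agent's indifference between Comply and Shirk determines the inspector's mixing probability p:
  the agent's payoff from Comply: p·(-4) + (1−p)·(-9) = 5p - 9
  the agent's payoff from Shirk: p·(-5) + (1−p)·(-8) = 3p - 8
  5p - 9 = 3p - 8  ⇒  2p = 1  ⇒  p = 1/2.

p = 1/2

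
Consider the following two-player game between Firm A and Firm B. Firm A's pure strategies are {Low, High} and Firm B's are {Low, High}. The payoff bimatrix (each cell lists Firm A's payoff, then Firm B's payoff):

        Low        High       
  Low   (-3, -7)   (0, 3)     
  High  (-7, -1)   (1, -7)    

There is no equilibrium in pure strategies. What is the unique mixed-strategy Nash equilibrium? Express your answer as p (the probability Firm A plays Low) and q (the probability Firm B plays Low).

p = 3/8, q = 1/5

Firm A's mix must leave Firm B indifferent between Low and High.
  Firm B's payoff from Low: p·(-7) + (1−p)·(-1) = -6p - 1
  Firm B's payoff from High: p·3 + (1−p)·(-7) = 10p - 7
  -6p - 1 = 10p - 7  ⇒  -16p = -6  ⇒  p = 3/8.
In a mixed equilibrium Firm A is indifferent between Low and High; this condition fixes q.
  Firm A's payoff to Low: q·(-3) + (1−q)·0 = -3q
  Firm A's payoff to High: q·(-7) + (1−q)·1 = -8q + 1
  -3q = -8q + 1  ⇒  5q = 1  ⇒  q = 1/5.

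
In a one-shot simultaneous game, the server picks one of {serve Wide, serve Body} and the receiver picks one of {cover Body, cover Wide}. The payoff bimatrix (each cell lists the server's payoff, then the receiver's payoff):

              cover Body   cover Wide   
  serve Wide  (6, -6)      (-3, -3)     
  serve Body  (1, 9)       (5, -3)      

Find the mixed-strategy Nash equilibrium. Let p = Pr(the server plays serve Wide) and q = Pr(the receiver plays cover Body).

In a mixed equilibrium the receiver is indifferent between cover Body and cover Wide; this condition fixes p.
  the receiver's expected payoff from cover Body: p·(-6) + (1−p)·9 = -15p + 9
  the receiver's expected payoff from cover Wide: p·(-3) + (1−p)·(-3) = -3
  -15p + 9 = -3  ⇒  -15p = -12  ⇒  p = 4/5.
The receiver's mix must leave the server indifferent between serve Wide and serve Body.
  the server's payoff from serve Wide: q·6 + (1−q)·(-3) = 9q - 3
  the server's payoff from serve Body: q·1 + (1−q)·5 = -4q + 5
  9q - 3 = -4q + 5  ⇒  13q = 8  ⇒  q = 8/13.

p = 4/5, q = 8/13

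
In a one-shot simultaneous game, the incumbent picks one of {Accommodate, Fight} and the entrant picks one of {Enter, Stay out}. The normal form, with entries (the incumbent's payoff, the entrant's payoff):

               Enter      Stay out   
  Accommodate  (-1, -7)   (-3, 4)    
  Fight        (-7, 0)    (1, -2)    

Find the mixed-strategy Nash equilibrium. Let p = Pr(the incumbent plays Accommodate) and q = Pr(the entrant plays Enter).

In a mixed equilibrium the entrant is indifferent between Enter and Stay out; this condition fixes p.
  the entrant's payoff to Enter: p·(-7) + (1−p)·0 = -7p
  the entrant's payoff to Stay out: p·4 + (1−p)·(-2) = 6p - 2
  -7p = 6p - 2  ⇒  -13p = -2  ⇒  p = 2/13.
The incumbent's indifference between Accommodate and Fight determines the entrant's mixing probability q:
  the incumbent's payoff to Accommodate: q·(-1) + (1−q)·(-3) = 2q - 3
  the incumbent's payoff to Fight: q·(-7) + (1−q)·1 = -8q + 1
  2q - 3 = -8q + 1  ⇒  10q = 4  ⇒  q = 2/5.

p = 2/13, q = 2/5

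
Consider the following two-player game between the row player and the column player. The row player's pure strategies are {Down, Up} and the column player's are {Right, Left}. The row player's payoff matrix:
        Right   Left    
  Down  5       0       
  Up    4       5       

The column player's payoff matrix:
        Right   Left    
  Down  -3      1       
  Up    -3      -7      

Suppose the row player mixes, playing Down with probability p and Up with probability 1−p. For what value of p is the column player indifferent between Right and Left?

p = 1/2

The row player's mix must leave the column player indifferent between Right and Left.
  the column player's payoff to Right: p·(-3) + (1−p)·(-3) = -3
  the column player's payoff to Left: p·1 + (1−p)·(-7) = 8p - 7
  -3 = 8p - 7  ⇒  -8p = -4  ⇒  p = 1/2.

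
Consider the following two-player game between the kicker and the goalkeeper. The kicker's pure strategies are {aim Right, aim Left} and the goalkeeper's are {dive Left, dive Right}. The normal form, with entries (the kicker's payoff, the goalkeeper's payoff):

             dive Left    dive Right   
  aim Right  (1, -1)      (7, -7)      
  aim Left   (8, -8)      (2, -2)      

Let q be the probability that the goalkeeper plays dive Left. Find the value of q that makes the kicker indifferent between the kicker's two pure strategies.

q = 5/12

The goalkeeper's mix must leave the kicker indifferent between aim Right and aim Left.
  the kicker's expected payoff from aim Right: q·1 + (1−q)·7 = -6q + 7
  the kicker's expected payoff from aim Left: q·8 + (1−q)·2 = 6q + 2
  -6q + 7 = 6q + 2  ⇒  -12q = -5  ⇒  q = 5/12.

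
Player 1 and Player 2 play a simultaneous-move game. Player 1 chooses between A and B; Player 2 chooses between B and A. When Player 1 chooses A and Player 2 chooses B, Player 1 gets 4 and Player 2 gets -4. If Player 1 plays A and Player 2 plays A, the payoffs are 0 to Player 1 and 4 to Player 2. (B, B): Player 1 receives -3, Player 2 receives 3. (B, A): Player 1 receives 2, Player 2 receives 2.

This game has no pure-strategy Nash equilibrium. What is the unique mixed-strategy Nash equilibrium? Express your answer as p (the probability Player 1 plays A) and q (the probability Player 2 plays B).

In a mixed equilibrium Player 2 is indifferent between B and A; this condition fixes p.
  Player 2's payoff to B: p·(-4) + (1−p)·3 = -7p + 3
  Player 2's payoff to A: p·4 + (1−p)·2 = 2p + 2
  -7p + 3 = 2p + 2  ⇒  -9p = -1  ⇒  p = 1/9.
Player 2's mix must leave Player 1 indifferent between A and B.
  Player 1's payoff to A: q·4 + (1−q)·0 = 4q
  Player 1's payoff to B: q·(-3) + (1−q)·2 = -5q + 2
  4q = -5q + 2  ⇒  9q = 2  ⇒  q = 2/9.

p = 1/9, q = 2/9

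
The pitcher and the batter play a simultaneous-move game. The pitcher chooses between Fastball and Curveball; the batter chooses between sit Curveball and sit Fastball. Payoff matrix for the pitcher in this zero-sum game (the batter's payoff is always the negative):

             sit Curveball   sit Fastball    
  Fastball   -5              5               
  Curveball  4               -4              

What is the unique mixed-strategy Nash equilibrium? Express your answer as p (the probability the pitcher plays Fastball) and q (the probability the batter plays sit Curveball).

p = 4/9, q = 1/2

The pitcher's mix must leave the batter indifferent between sit Curveball and sit Fastball.
  the batter's payoff to sit Curveball: p·5 + (1−p)·(-4) = 9p - 4
  the batter's payoff to sit Fastball: p·(-5) + (1−p)·4 = -9p + 4
  9p - 4 = -9p + 4  ⇒  18p = 8  ⇒  p = 4/9.
The pitcher's indifference between Fastball and Curveball determines the batter's mixing probability q:
  the pitcher's expected payoff from Fastball: q·(-5) + (1−q)·5 = -10q + 5
  the pitcher's expected payoff from Curveball: q·4 + (1−q)·(-4) = 8q - 4
  -10q + 5 = 8q - 4  ⇒  -18q = -9  ⇒  q = 1/2.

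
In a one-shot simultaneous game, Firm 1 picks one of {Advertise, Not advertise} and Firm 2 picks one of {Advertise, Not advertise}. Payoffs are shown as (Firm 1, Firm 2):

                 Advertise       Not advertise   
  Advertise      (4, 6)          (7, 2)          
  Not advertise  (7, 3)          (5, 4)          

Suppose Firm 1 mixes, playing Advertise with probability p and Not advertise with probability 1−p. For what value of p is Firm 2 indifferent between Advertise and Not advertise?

Firm 2's indifference between Advertise and Not advertise determines Firm 1's mixing probability p:
  Firm 2's expected payoff from Advertise: p·6 + (1−p)·3 = 3p + 3
  Firm 2's expected payoff from Not advertise: p·2 + (1−p)·4 = -2p + 4
  3p + 3 = -2p + 4  ⇒  5p = 1  ⇒  p = 1/5.

p = 1/5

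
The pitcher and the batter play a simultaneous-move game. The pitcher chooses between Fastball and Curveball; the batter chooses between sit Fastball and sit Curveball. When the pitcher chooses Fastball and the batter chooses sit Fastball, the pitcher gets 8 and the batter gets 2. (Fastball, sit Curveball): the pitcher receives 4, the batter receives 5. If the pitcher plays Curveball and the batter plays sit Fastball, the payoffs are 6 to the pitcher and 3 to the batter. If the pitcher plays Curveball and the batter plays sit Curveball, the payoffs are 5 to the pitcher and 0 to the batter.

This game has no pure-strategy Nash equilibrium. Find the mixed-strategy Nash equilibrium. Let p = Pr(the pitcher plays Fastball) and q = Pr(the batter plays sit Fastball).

The batter's indifference between sit Fastball and sit Curveball determines the pitcher's mixing probability p:
  the batter's expected payoff from sit Fastball: p·2 + (1−p)·3 = -p + 3
  the batter's expected payoff from sit Curveball: p·5 + (1−p)·0 = 5p
  -p + 3 = 5p  ⇒  -6p = -3  ⇒  p = 1/2.
The pitcher's indifference between Fastball and Curveball determines the batter's mixing probability q:
  the pitcher's payoff from Fastball: q·8 + (1−q)·4 = 4q + 4
  the pitcher's payoff from Curveball: q·6 + (1−q)·5 = q + 5
  4q + 4 = q + 5  ⇒  3q = 1  ⇒  q = 1/3.

p = 1/2, q = 1/3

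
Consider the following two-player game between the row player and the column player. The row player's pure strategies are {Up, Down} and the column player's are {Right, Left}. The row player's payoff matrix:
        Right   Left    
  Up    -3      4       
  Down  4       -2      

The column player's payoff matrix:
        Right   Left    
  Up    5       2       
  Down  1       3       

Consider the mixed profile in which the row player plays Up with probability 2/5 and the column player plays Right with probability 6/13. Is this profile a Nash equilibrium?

Check the column player's indifference given the row player's mix p = 2/5:
  payoff from Right = 13/5; payoff from Left = 13/5 — equal.
Check the row player's indifference given the column player's mix q = 6/13:
  payoff from Up = 10/13; payoff from Down = 10/13 — equal.
Both players are indifferent, so neither can profitably deviate.

Yes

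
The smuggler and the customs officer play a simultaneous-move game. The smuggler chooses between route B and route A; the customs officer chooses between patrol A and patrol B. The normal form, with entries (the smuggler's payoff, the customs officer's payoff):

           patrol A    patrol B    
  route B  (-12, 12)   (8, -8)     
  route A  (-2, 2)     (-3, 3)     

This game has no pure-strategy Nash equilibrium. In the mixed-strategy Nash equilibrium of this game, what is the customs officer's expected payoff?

52/21

Set the customs officer's expected payoff from patrol A equal to that from patrol B:
  the customs officer's expected payoff from patrol A: p·12 + (1−p)·2 = 10p + 2
  the customs officer's expected payoff from patrol B: p·(-8) + (1−p)·3 = -11p + 3
  10p + 2 = -11p + 3  ⇒  21p = 1  ⇒  p = 1/21.
At equilibrium the customs officer is indifferent across columns, so the customs officer's payoff equals the payoff from patrol A: (1/21)·12 + (20/21)·2 = 52/21.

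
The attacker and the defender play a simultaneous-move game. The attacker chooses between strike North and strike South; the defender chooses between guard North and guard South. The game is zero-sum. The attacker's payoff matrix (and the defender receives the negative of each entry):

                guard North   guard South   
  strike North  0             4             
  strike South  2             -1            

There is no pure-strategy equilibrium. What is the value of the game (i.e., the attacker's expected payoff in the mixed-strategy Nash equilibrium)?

v = 8/7

The attacker's indifference between strike North and strike South determines the defender's mixing probability q:
  the attacker's expected payoff from strike North: q·0 + (1−q)·4 = -4q + 4
  the attacker's expected payoff from strike South: q·2 + (1−q)·(-1) = 3q - 1
  -4q + 4 = 3q - 1  ⇒  -7q = -5  ⇒  q = 5/7.
The value is the attacker's expected payoff against this mix (using strike North): (5/7)·0 + (2/7)·4 = 8/7.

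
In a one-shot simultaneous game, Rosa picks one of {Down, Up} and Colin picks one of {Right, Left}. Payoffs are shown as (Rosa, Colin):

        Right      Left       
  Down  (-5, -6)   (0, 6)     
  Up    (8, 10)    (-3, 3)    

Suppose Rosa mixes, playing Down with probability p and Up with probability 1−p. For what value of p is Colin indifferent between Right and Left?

p = 7/19

Rosa's mix must leave Colin indifferent between Right and Left.
  Colin's payoff from Right: p·(-6) + (1−p)·10 = -16p + 10
  Colin's payoff from Left: p·6 + (1−p)·3 = 3p + 3
  -16p + 10 = 3p + 3  ⇒  -19p = -7  ⇒  p = 7/19.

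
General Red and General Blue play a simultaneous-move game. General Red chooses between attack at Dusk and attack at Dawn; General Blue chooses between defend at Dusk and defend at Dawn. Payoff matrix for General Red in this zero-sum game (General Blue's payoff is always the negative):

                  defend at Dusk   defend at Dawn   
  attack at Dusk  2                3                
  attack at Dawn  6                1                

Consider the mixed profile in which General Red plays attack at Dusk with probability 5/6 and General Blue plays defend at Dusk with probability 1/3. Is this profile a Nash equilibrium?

Yes

Check General Blue's indifference given General Red's mix p = 5/6:
  payoff from defend at Dusk = -8/3; payoff from defend at Dawn = -8/3 — equal.
Check General Red's indifference given General Blue's mix q = 1/3:
  payoff from attack at Dusk = 8/3; payoff from attack at Dawn = 8/3 — equal.
Both players are indifferent, so neither can profitably deviate.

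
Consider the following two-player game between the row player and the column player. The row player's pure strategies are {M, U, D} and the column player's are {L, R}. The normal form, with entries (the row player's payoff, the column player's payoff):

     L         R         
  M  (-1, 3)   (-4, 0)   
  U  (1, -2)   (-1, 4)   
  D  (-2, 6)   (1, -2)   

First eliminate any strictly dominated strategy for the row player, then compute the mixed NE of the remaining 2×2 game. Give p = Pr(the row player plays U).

p = 4/7

The row player's strategy M is strictly dominated by U: 1 > -1 and -1 > -4. Eliminate M.
For the column player to be willing to mix, the column player must be indifferent between L and R, which pins down the row player's mix.
  the column player's payoff from L: p·(-2) + (1−p)·6 = -8p + 6
  the column player's payoff from R: p·4 + (1−p)·(-2) = 6p - 2
  -8p + 6 = 6p - 2  ⇒  -14p = -8  ⇒  p = 4/7.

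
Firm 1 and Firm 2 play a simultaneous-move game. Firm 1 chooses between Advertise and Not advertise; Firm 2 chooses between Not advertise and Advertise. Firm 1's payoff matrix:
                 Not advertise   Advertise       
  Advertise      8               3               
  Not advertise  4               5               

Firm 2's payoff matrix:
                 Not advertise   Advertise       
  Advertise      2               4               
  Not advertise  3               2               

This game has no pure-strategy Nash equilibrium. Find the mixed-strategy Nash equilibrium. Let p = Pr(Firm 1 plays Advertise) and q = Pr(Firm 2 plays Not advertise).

Firm 2's indifference between Not advertise and Advertise determines Firm 1's mixing probability p:
  Firm 2's expected payoff from Not advertise: p·2 + (1−p)·3 = -p + 3
  Firm 2's expected payoff from Advertise: p·4 + (1−p)·2 = 2p + 2
  -p + 3 = 2p + 2  ⇒  -3p = -1  ⇒  p = 1/3.
For Firm 1 to be willing to mix, Firm 1 must be indifferent between Advertise and Not advertise, which pins down Firm 2's mix.
  Firm 1's payoff to Advertise: q·8 + (1−q)·3 = 5q + 3
  Firm 1's payoff to Not advertise: q·4 + (1−q)·5 = -q + 5
  5q + 3 = -q + 5  ⇒  6q = 2  ⇒  q = 1/3.

p = 1/3, q = 1/3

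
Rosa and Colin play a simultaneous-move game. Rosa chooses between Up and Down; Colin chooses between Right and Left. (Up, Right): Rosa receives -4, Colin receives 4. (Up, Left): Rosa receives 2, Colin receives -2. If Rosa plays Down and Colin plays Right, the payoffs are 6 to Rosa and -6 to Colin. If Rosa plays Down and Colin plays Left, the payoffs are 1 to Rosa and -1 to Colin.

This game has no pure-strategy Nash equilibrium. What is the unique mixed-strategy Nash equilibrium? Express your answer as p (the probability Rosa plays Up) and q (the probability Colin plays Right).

For Colin to be willing to mix, Colin must be indifferent between Right and Left, which pins down Rosa's mix.
  Colin's payoff from Right: p·4 + (1−p)·(-6) = 10p - 6
  Colin's payoff from Left: p·(-2) + (1−p)·(-1) = -p - 1
  10p - 6 = -p - 1  ⇒  11p = 5  ⇒  p = 5/11.
Colin's mix must leave Rosa indifferent between Up and Down.
  Rosa's expected payoff from Up: q·(-4) + (1−q)·2 = -6q + 2
  Rosa's expected payoff from Down: q·6 + (1−q)·1 = 5q + 1
  -6q + 2 = 5q + 1  ⇒  -11q = -1  ⇒  q = 1/11.

p = 5/11, q = 1/11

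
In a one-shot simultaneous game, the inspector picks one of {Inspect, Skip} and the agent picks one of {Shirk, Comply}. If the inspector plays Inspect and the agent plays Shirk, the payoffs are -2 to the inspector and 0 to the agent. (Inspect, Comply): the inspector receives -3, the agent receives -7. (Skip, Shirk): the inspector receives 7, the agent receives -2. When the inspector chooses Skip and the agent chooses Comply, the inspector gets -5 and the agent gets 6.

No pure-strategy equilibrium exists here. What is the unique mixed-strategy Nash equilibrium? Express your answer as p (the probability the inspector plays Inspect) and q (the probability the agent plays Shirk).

The inspector's mix must leave the agent indifferent between Shirk and Comply.
  the agent's payoff from Shirk: p·0 + (1−p)·(-2) = 2p - 2
  the agent's payoff from Comply: p·(-7) + (1−p)·6 = -13p + 6
  2p - 2 = -13p + 6  ⇒  15p = 8  ⇒  p = 8/15.
For the inspector to be willing to mix, the inspector must be indifferent between Inspect and Skip, which pins down the agent's mix.
  the inspector's expected payoff from Inspect: q·(-2) + (1−q)·(-3) = q - 3
  the inspector's expected payoff from Skip: q·7 + (1−q)·(-5) = 12q - 5
  q - 3 = 12q - 5  ⇒  -11q = -2  ⇒  q = 2/11.

p = 8/15, q = 2/11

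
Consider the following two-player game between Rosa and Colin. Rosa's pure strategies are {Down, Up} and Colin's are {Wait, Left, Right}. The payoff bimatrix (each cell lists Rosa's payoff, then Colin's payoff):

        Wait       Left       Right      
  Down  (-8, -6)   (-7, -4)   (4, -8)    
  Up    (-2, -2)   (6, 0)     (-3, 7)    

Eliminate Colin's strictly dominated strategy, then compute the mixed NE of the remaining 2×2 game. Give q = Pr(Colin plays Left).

Colin's strategy Wait is strictly dominated by Left: -4 > -6 and 0 > -2. Eliminate Wait.
For Rosa to be willing to mix, Rosa must be indifferent between Down and Up, which pins down Colin's mix.
  Rosa's payoff from Down: q·(-7) + (1−q)·4 = -11q + 4
  Rosa's payoff from Up: q·6 + (1−q)·(-3) = 9q - 3
  -11q + 4 = 9q - 3  ⇒  -20q = -7  ⇒  q = 7/20.

q = 7/20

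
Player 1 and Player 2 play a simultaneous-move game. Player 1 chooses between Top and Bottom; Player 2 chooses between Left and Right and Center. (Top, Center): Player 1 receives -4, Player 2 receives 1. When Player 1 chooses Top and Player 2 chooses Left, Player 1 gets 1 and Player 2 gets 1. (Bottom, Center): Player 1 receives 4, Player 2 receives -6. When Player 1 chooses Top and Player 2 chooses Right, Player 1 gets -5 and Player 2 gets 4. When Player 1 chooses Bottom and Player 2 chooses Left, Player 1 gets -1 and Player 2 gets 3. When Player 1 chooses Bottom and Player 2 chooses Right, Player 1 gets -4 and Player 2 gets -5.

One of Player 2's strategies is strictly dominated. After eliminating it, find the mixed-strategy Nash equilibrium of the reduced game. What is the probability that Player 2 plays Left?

q = 1/3

Player 2's strategy Center is strictly dominated by Right: 4 > 1 and -5 > -6. Eliminate Center.
Set Player 1's expected payoff from Top equal to that from Bottom:
  Player 1's payoff from Top: q·1 + (1−q)·(-5) = 6q - 5
  Player 1's payoff from Bottom: q·(-1) + (1−q)·(-4) = 3q - 4
  6q - 5 = 3q - 4  ⇒  3q = 1  ⇒  q = 1/3.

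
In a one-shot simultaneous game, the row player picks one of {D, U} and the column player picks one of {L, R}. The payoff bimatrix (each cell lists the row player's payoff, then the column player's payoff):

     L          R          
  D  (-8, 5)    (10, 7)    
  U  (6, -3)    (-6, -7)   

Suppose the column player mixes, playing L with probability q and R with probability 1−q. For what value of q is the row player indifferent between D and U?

Set the row player's expected payoff from D equal to that from U:
  the row player's expected payoff from D: q·(-8) + (1−q)·10 = -18q + 10
  the row player's expected payoff from U: q·6 + (1−q)·(-6) = 12q - 6
  -18q + 10 = 12q - 6  ⇒  -30q = -16  ⇒  q = 8/15.

q = 8/15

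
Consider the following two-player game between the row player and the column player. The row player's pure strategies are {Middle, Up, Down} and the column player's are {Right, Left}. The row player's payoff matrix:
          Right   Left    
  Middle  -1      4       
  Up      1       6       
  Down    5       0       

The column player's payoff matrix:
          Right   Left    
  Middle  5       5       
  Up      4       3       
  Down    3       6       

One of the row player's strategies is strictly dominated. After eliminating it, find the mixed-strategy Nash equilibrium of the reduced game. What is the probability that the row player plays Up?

The row player's strategy Middle is strictly dominated by Up: 1 > -1 and 6 > 4. Eliminate Middle.
The row player's mix must leave the column player indifferent between Right and Left.
  the column player's payoff to Right: p·4 + (1−p)·3 = p + 3
  the column player's payoff to Left: p·3 + (1−p)·6 = -3p + 6
  p + 3 = -3p + 6  ⇒  4p = 3  ⇒  p = 3/4.

p = 3/4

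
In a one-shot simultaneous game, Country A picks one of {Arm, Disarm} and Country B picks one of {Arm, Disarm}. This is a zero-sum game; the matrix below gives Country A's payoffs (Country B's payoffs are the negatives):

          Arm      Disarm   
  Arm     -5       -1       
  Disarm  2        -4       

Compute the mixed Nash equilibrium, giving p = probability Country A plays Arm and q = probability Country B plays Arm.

In a mixed equilibrium Country B is indifferent between Arm and Disarm; this condition fixes p.
  Country B's payoff from Arm: p·5 + (1−p)·(-2) = 7p - 2
  Country B's payoff from Disarm: p·1 + (1−p)·4 = -3p + 4
  7p - 2 = -3p + 4  ⇒  10p = 6  ⇒  p = 3/5.
For Country A to be willing to mix, Country A must be indifferent between Arm and Disarm, which pins down Country B's mix.
  Country A's payoff from Arm: q·(-5) + (1−q)·(-1) = -4q - 1
  Country A's payoff from Disarm: q·2 + (1−q)·(-4) = 6q - 4
  -4q - 1 = 6q - 4  ⇒  -10q = -3  ⇒  q = 3/10.

p = 3/5, q = 3/10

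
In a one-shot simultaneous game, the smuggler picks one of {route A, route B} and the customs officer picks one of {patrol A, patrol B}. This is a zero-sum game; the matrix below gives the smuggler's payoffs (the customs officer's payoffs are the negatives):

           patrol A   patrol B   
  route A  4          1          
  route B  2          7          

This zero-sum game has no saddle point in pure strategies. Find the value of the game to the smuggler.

In a mixed equilibrium the smuggler is indifferent between route A and route B; this condition fixes q.
  the smuggler's expected payoff from route A: q·4 + (1−q)·1 = 3q + 1
  the smuggler's expected payoff from route B: q·2 + (1−q)·7 = -5q + 7
  3q + 1 = -5q + 7  ⇒  8q = 6  ⇒  q = 3/4.
The value is the smuggler's expected payoff against this mix (using route A): (3/4)·4 + (1/4)·1 = 13/4.

v = 13/4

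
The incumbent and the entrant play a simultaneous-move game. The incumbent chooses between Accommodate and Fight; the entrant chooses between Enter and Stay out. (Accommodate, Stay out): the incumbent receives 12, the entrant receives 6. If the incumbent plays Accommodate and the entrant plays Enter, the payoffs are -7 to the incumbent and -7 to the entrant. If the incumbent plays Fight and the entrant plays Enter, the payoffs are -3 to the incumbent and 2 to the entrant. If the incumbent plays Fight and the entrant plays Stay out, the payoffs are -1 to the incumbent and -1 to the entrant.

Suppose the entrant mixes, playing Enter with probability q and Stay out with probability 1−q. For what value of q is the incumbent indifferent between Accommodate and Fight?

q = 13/17

The incumbent's indifference between Accommodate and Fight determines the entrant's mixing probability q:
  the incumbent's expected payoff from Accommodate: q·(-7) + (1−q)·12 = -19q + 12
  the incumbent's expected payoff from Fight: q·(-3) + (1−q)·(-1) = -2q - 1
  -19q + 12 = -2q - 1  ⇒  -17q = -13  ⇒  q = 13/17.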